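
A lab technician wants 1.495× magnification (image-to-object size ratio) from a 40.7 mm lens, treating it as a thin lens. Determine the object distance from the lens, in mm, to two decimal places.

With m = dᵢ/dₒ and 1/f = 1/dₒ + 1/dᵢ, substituting dᵢ = m·dₒ gives 1/f = (1 + 1/m)/dₒ, hence dₒ = f·(1 + 1/m).
dₒ = 40.7 × (1 + 1/1.495) = 40.7 × 1.66890 ≈ 67.924 mm.

67.92 mm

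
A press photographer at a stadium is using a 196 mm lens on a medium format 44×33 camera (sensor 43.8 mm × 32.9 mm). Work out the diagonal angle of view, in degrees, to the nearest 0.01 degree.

Sensor diagonal = √(43.8² + 32.9²) = √3000.8500 ≈ 54.7800 mm.
Angle of view α = 2·arctan(d/2f) with d = 54.7800 mm and f = 196 mm.
d/2f = 0.13974; arctan(0.13974) ≈ 7.9553°, so α ≈ 15.9106°.

15.91°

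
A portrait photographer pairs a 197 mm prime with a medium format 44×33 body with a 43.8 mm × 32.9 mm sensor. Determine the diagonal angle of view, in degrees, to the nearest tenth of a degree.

15.8°

Sensor diagonal = √(43.8² + 32.9²) = √3000.8500 ≈ 54.7800 mm.
Angle of view α = 2·arctan(d/2f) with d = 54.7800 mm and f = 197 mm.
d/2f = 0.13904; arctan(0.13904) ≈ 7.9154°, so α ≈ 15.8308°.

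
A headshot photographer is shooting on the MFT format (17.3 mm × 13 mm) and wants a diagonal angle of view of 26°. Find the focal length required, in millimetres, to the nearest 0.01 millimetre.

46.87 mm

Sensor diagonal = √(17.3² + 13²) = √468.2900 ≈ 21.6400 mm.
From α = 2·arctan(d/2f) we get f = d / (2·tan(α/2)).
With d = 21.6400 mm and α/2 = 13°, tan(α/2) ≈ 0.23087, so f ≈ 21.6400 / 0.46174 ≈ 46.8666 mm.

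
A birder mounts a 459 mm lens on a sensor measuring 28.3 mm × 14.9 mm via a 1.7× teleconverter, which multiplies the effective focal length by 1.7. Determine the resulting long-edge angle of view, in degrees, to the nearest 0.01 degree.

Effective focal length f = 459 × 1.7 = 780.3 mm.
α = 2·arctan(28.3 / (2 × 780.3)) = 2·arctan(0.01813) ≈ 2.0778°.

2.08°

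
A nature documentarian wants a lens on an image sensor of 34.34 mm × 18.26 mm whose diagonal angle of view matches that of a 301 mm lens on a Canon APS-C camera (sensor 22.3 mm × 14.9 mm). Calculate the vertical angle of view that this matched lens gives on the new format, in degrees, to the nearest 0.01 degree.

2.40°

Sensor diagonal = √(22.3² + 14.9²) = √719.3000 ≈ 26.8198 mm.
Sensor diagonal = √(34.34² + 18.26²) = √1512.6632 ≈ 38.8930 mm.
Equal diagonal AOV ⇒ f₂ = f₁ · 38.8930/26.8198 = 301 × 1.45016 ≈ 436.4983 mm.
Vertical AOV on the new format = 2·arctan(18.26 / (2 × 436.4983)) = 2·arctan(0.02092) ≈ 2.3965°.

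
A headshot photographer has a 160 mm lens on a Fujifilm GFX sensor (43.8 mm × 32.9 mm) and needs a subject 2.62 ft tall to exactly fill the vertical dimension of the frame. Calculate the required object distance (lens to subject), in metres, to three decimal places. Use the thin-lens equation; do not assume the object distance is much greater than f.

4.044 m

W: 2.62 ft × 304.8 mm/ft = 798.58 mm.
Magnification m = h/W = dᵢ/dₒ; combined with 1/f = 1/dₒ + 1/dᵢ this gives dₒ = f·(1 + W/h).
dₒ = 160 mm × (1 + 798.576/32.9) = 160 × 25.2728 ≈ 4043.652 mm = 4.04365 m.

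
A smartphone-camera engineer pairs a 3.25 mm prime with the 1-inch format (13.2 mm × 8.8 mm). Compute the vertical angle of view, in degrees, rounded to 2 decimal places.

Angle of view α = 2·arctan(h/2f) with h = 8.8 mm and f = 3.25 mm.
h/2f = 1.35385; arctan(1.35385) ≈ 53.5491°, so α ≈ 107.0982°.

107.10°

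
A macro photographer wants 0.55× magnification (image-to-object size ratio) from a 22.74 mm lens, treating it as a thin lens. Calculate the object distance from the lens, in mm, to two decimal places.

64.09 mm

With m = dᵢ/dₒ and 1/f = 1/dₒ + 1/dᵢ, substituting dᵢ = m·dₒ gives 1/f = (1 + 1/m)/dₒ, hence dₒ = f·(1 + 1/m).
dₒ = 22.74 × (1 + 1/0.55) = 22.74 × 2.81818 ≈ 64.085 mm.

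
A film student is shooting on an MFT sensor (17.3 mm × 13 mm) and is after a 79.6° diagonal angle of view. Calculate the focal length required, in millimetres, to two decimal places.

12.99 mm

Sensor diagonal = √(17.3² + 13²) = √468.2900 ≈ 21.6400 mm.
From α = 2·arctan(d/2f) we get f = d / (2·tan(α/2)).
With d = 21.6400 mm and α/2 = 39.8°, tan(α/2) ≈ 0.83317, so f ≈ 21.6400 / 1.66634 ≈ 12.9866 mm.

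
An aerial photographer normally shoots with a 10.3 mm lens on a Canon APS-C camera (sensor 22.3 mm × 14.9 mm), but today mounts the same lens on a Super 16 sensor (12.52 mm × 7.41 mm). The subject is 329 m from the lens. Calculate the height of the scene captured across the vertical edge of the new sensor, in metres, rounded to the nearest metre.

The focal length stays 10.3 mm; the relevant sensor dimension is now h = 7.41 mm. Object distance dₒ = 329 m = 329000 mm.
Thin-lens field height W = h·(dₒ − f)/f = 7.41 × (329000 − 10.3)/10.3 ≈ 236680.940 mm = 236.681 m.

237 m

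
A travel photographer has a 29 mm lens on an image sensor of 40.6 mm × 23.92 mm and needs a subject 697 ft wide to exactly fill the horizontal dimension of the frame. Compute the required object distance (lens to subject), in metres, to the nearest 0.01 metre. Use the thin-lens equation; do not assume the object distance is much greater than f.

W: 697 ft × 304.8 mm/ft = 212445.59 mm.
Magnification m = w/W = dᵢ/dₒ; combined with 1/f = 1/dₒ + 1/dᵢ this gives dₒ = f·(1 + W/w).
dₒ = 29 mm × (1 + 212446/40.6) = 29 × 5233.6501 ≈ 151775.852 mm = 151.776 m.

151.78 m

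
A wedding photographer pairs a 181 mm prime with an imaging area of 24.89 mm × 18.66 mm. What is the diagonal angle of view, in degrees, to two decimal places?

Sensor diagonal = √(24.89² + 18.66²) = √967.7077 ≈ 31.1080 mm.
Angle of view α = 2·arctan(d/2f) with d = 31.1080 mm and f = 181 mm.
d/2f = 0.08593; arctan(0.08593) ≈ 4.9116°, so α ≈ 9.8231°.

9.82°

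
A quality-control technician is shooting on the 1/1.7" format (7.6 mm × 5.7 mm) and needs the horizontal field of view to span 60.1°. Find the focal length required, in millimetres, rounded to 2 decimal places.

From α = 2·arctan(w/2f) we get f = w / (2·tan(α/2)).
With w = 7.6 mm and α/2 = 30.05°, tan(α/2) ≈ 0.57851, so f ≈ 7.6 / 1.15703 ≈ 6.5685 mm.

6.57 mm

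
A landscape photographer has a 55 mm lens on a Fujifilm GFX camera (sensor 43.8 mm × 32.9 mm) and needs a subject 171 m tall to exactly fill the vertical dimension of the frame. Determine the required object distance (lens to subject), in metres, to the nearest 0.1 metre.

W: 171 m = 171000 mm.
Magnification m = h/W = dᵢ/dₒ; combined with 1/f = 1/dₒ + 1/dᵢ this gives dₒ = f·(1 + W/h).
dₒ = 55 mm × (1 + 171000/32.9) = 55 × 5198.5684 ≈ 285921.261 mm = 285.921 m.

285.9 m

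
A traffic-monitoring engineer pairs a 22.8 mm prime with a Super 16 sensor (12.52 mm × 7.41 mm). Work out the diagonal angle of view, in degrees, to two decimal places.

35.39°

Sensor diagonal = √(12.52² + 7.41²) = √211.6585 ≈ 14.5485 mm.
Angle of view α = 2·arctan(d/2f) with d = 14.5485 mm and f = 22.8 mm.
d/2f = 0.31905; arctan(0.31905) ≈ 17.6951°, so α ≈ 35.3901°.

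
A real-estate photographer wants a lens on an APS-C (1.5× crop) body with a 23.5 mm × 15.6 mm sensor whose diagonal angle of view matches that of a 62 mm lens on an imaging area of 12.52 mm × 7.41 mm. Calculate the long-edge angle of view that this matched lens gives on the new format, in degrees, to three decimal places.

11.166°

Sensor diagonal = √(12.52² + 7.41²) = √211.6585 ≈ 14.5485 mm.
Sensor diagonal = √(23.5² + 15.6²) = √795.6100 ≈ 28.2066 mm.
Equal diagonal AOV ⇒ f₂ = f₁ · 28.2066/14.5485 = 62 × 1.93880 ≈ 120.2054 mm.
Long-edge AOV on the new format = 2·arctan(23.5 / (2 × 120.2054)) = 2·arctan(0.09775) ≈ 11.1658°.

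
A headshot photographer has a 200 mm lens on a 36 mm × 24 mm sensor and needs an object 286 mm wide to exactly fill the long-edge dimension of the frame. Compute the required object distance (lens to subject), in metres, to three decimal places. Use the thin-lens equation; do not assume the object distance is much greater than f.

Magnification m = w/W = dᵢ/dₒ; combined with 1/f = 1/dₒ + 1/dᵢ this gives dₒ = f·(1 + W/w).
dₒ = 200 mm × (1 + 286/36) = 200 × 8.9444 ≈ 1788.889 mm = 1.78889 m.

1.789 m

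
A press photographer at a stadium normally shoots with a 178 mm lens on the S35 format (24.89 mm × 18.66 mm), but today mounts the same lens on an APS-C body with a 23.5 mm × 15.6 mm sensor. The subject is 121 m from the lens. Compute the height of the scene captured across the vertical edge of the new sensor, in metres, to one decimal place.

The focal length stays 178 mm; the relevant sensor dimension is now h = 15.6 mm. Object distance dₒ = 121 m = 121000 mm.
Thin-lens field height W = h·(dₒ − f)/f = 15.6 × (121000 − 178)/178 ≈ 10588.894 mm = 10.5889 m.

10.6 m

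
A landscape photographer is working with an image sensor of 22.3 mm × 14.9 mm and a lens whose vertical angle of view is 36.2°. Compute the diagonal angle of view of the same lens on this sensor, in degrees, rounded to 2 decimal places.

From the vertical AOV: f = 14.9 / (2·tan(18.1°)) = 14.9 / 0.65370 ≈ 22.7933 mm.
Sensor diagonal = √(22.3² + 14.9²) = √719.3000 ≈ 26.8198 mm.
Diagonal AOV = 2·arctan(26.8198 / (2 × 22.7933)) = 2·arctan(0.58833) ≈ 60.9388°.

60.94°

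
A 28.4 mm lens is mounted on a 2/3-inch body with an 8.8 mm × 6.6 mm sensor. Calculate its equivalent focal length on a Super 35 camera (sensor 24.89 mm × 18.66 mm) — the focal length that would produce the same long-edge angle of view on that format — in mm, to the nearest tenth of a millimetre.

80.3 mm

Equal angle of view means equal width/f ratio, so f₂ = f₁ · (width₂/width₁) = 28.4 × 24.89/8.8.
f₂ = 28.4 × 2.82841 ≈ 80.327 mm.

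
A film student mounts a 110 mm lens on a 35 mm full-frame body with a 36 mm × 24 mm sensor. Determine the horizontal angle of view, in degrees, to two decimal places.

Angle of view α = 2·arctan(w/2f) with w = 36 mm and f = 110 mm.
w/2f = 0.16364; arctan(0.16364) ≈ 9.2933°, so α ≈ 18.5866°.

18.59°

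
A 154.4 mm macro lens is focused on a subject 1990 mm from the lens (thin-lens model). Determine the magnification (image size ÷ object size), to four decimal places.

0.0841×

Thin lens: 1/f = 1/dₒ + 1/dᵢ → 1/dᵢ = 1/154.4 − 1/1990 = 0.0059742 mm⁻¹, so dᵢ ≈ 167.3872 mm.
Magnification m = dᵢ/dₒ = 167.3872/1990 ≈ 0.08411.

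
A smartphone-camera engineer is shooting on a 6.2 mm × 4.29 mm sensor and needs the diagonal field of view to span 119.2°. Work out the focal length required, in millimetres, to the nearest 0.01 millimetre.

2.21 mm

Sensor diagonal = √(6.2² + 4.29²) = √56.8441 ≈ 7.5395 mm.
From α = 2·arctan(d/2f) we get f = d / (2·tan(α/2)).
With d = 7.5395 mm and α/2 = 59.6°, tan(α/2) ≈ 1.70446, so f ≈ 7.5395 / 3.40892 ≈ 2.2117 mm.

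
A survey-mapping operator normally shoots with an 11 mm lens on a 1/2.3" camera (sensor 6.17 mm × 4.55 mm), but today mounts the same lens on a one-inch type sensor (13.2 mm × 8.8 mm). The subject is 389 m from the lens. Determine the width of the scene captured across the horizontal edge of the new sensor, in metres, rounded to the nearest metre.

467 m

The focal length stays 11 mm; the relevant sensor dimension is now w = 13.2 mm. Object distance dₒ = 389 m = 389000 mm.
Thin-lens field width W = w·(dₒ − f)/f = 13.2 × (389000 − 11)/11 ≈ 466786.800 mm = 466.787 m.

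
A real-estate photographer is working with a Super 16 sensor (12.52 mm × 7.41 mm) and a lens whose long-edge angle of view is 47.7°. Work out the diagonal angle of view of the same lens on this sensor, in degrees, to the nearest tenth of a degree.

From the long-edge AOV: f = 12.52 / (2·tan(23.85°)) = 12.52 / 0.88419 ≈ 14.1598 mm.
Sensor diagonal = √(12.52² + 7.41²) = √211.6585 ≈ 14.5485 mm.
Diagonal AOV = 2·arctan(14.5485 / (2 × 14.1598)) = 2·arctan(0.51372) ≈ 54.3813°.

54.4°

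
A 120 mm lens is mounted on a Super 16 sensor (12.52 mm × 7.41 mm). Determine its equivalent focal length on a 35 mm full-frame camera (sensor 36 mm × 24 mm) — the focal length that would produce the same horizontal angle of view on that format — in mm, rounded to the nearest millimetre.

345 mm

Equal angle of view means equal width/f ratio, so f₂ = f₁ · (width₂/width₁) = 120 × 36/12.52.
f₂ = 120 × 2.87540 ≈ 345.048 mm.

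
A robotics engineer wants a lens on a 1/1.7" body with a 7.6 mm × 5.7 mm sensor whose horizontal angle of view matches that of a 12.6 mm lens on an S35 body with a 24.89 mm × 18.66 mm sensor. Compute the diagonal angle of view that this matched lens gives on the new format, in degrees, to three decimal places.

Equal horizontal AOV ⇒ f₂ = f₁ · 7.6/24.89 = 12.6 × 0.30534 ≈ 3.8473 mm.
Sensor diagonal = √(7.6² + 5.7²) = √90.2500 ≈ 9.5000 mm.
Diagonal AOV on the new format = 2·arctan(9.5000 / (2 × 3.8473)) = 2·arctan(1.23462) ≈ 101.9876°.

101.988°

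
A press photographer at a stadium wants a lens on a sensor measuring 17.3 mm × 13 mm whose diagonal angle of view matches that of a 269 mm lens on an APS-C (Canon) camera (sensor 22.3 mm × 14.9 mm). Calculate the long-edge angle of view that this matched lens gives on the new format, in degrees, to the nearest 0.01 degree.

4.56°

Sensor diagonal = √(22.3² + 14.9²) = √719.3000 ≈ 26.8198 mm.
Sensor diagonal = √(17.3² + 13²) = √468.2900 ≈ 21.6400 mm.
Equal diagonal AOV ⇒ f₂ = f₁ · 21.6400/26.8198 = 269 × 0.80687 ≈ 217.0475 mm.
Long-edge AOV on the new format = 2·arctan(17.3 / (2 × 217.0475)) = 2·arctan(0.03985) ≈ 4.5644°.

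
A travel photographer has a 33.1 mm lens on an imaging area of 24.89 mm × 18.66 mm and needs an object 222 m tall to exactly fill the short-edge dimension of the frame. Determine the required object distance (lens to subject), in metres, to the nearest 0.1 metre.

W: 222 m = 222000 mm.
Magnification m = h/W = dᵢ/dₒ; combined with 1/f = 1/dₒ + 1/dᵢ this gives dₒ = f·(1 + W/h).
dₒ = 33.1 mm × (1 + 222000/18.66) = 33.1 × 11898.1061 ≈ 393827.312 mm = 393.827 m.

393.8 m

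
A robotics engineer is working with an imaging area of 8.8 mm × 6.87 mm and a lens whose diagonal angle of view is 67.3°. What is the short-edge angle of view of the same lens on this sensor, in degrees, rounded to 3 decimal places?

44.550°

Sensor diagonal = √(8.8² + 6.87²) = √124.6369 ≈ 11.1641 mm.
From the diagonal AOV: f = 11.1641 / (2·tan(33.65°)) = 11.1641 / 1.33131 ≈ 8.3858 mm.
Short-edge AOV = 2·arctan(6.87 / (2 × 8.3858)) = 2·arctan(0.40962) ≈ 44.5502°.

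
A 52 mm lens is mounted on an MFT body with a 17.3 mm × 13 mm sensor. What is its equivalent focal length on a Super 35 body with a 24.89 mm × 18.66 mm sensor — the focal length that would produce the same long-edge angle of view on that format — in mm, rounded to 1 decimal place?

74.8 mm

Equal angle of view means equal width/f ratio, so f₂ = f₁ · (width₂/width₁) = 52 × 24.89/17.3.
f₂ = 52 × 1.43873 ≈ 74.814 mm.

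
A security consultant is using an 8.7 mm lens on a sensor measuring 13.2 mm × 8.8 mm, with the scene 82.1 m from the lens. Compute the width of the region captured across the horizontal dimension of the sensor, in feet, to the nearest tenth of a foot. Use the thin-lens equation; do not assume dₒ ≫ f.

dₒ: 82.1 m = 82100 mm.
Similar triangles through the lens centre give W/dₒ = w/dᵢ; with 1/f = 1/dₒ + 1/dᵢ this gives W = w·(dₒ − f)/f.
W = 13.2 mm × (82100 − 8.7) / 8.7 = 13.2 × 9435.7816 ≈ 124552.317 mm = 124552.317/304.8 ft = 408.636 ft.

408.6 ft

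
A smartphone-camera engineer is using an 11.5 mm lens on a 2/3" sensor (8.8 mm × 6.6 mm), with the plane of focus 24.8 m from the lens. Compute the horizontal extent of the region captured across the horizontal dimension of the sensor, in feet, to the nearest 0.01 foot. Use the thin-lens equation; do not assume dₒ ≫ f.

dₒ: 24.8 m = 24800 mm.
Similar triangles through the lens centre give W/dₒ = w/dᵢ; with 1/f = 1/dₒ + 1/dᵢ this gives W = w·(dₒ − f)/f.
W = 8.8 mm × (24800 − 11.5) / 11.5 = 8.8 × 2155.5217 ≈ 18968.591 mm = 18968.591/304.8 ft = 62.2329 ft.

62.23 ft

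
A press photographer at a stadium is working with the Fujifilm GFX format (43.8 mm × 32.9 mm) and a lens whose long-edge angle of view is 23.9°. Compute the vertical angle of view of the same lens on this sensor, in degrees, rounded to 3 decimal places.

18.066°

From the long-edge AOV: f = 43.8 / (2·tan(11.95°)) = 43.8 / 0.42329 ≈ 103.4753 mm.
Vertical AOV = 2·arctan(32.9 / (2 × 103.4753)) = 2·arctan(0.15898) ≈ 18.0660°.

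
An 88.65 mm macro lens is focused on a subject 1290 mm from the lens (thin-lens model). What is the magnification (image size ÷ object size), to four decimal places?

Thin lens: 1/f = 1/dₒ + 1/dᵢ → 1/dᵢ = 1/88.65 − 1/1290 = 0.0105051 mm⁻¹, so dᵢ ≈ 95.1917 mm.
Magnification m = dᵢ/dₒ = 95.1917/1290 ≈ 0.07379.

0.0738×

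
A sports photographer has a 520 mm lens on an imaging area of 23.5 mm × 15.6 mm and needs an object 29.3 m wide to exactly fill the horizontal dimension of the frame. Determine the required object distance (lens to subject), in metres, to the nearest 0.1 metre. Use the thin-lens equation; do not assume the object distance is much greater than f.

648.9 m

W: 29.3 m = 29300 mm.
Magnification m = w/W = dᵢ/dₒ; combined with 1/f = 1/dₒ + 1/dᵢ this gives dₒ = f·(1 + W/w).
dₒ = 520 mm × (1 + 29300/23.5) = 520 × 1247.8085 ≈ 648860.426 mm = 648.86 m.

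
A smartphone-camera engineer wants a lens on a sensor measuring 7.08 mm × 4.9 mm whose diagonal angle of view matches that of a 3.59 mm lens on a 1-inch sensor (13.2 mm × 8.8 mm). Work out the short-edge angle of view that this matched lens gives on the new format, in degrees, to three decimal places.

Sensor diagonal = √(13.2² + 8.8²) = √251.6800 ≈ 15.8644 mm.
Sensor diagonal = √(7.08² + 4.9²) = √74.1364 ≈ 8.6102 mm.
Equal diagonal AOV ⇒ f₂ = f₁ · 8.6102/15.8644 = 3.59 × 0.54274 ≈ 1.9484 mm.
Short-edge AOV on the new format = 2·arctan(4.9 / (2 × 1.9484)) = 2·arctan(1.25742) ≈ 103.0110°.

103.011°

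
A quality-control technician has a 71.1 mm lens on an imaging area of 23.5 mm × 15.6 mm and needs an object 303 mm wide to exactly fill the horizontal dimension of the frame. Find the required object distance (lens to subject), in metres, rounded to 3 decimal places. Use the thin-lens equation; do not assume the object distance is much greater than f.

0.988 m

Magnification m = w/W = dᵢ/dₒ; combined with 1/f = 1/dₒ + 1/dᵢ this gives dₒ = f·(1 + W/w).
dₒ = 71.1 mm × (1 + 303/23.5) = 71.1 × 13.8936 ≈ 987.836 mm = 0.987836 m.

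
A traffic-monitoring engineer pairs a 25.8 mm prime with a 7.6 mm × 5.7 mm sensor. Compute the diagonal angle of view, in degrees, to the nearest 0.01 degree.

20.86°

Sensor diagonal = √(7.6² + 5.7²) = √90.2500 ≈ 9.5000 mm.
Angle of view α = 2·arctan(d/2f) with d = 9.5000 mm and f = 25.8 mm.
d/2f = 0.18411; arctan(0.18411) ≈ 10.4318°, so α ≈ 20.8636°.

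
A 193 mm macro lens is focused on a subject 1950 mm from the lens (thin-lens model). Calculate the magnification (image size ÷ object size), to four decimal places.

0.1098×

Thin lens: 1/f = 1/dₒ + 1/dᵢ → 1/dᵢ = 1/193 − 1/1950 = 0.0046685 mm⁻¹, so dᵢ ≈ 214.2003 mm.
Magnification m = dᵢ/dₒ = 214.2003/1950 ≈ 0.10985.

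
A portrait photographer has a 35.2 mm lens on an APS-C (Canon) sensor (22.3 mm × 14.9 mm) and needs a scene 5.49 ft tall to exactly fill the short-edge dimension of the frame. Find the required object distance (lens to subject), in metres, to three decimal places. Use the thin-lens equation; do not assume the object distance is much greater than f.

3.988 m

W: 5.49 ft × 304.8 mm/ft = 1673.35 mm.
Magnification m = h/W = dᵢ/dₒ; combined with 1/f = 1/dₒ + 1/dᵢ this gives dₒ = f·(1 + W/h).
dₒ = 35.2 mm × (1 + 1673.35/14.9) = 35.2 × 113.3055 ≈ 3988.354 mm = 3.98835 m.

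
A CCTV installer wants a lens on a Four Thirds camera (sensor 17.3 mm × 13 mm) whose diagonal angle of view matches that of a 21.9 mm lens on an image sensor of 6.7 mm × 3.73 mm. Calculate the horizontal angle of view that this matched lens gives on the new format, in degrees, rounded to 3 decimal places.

Sensor diagonal = √(6.7² + 3.73²) = √58.8029 ≈ 7.6683 mm.
Sensor diagonal = √(17.3² + 13²) = √468.2900 ≈ 21.6400 mm.
Equal diagonal AOV ⇒ f₂ = f₁ · 21.6400/7.6683 = 21.9 × 2.82201 ≈ 61.8020 mm.
Horizontal AOV on the new format = 2·arctan(17.3 / (2 × 61.8020)) = 2·arctan(0.13996) ≈ 15.9351°.

15.935°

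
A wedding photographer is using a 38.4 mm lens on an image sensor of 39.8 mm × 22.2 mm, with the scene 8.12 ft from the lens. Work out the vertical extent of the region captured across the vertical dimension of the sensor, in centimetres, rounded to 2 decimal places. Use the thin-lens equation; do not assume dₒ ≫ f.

dₒ: 8.12 ft × 304.8 mm/ft = 2474.98 mm.
Similar triangles through the lens centre give W/dₒ = h/dᵢ; with 1/f = 1/dₒ + 1/dᵢ this gives W = h·(dₒ − f)/f.
W = 22.2 mm × (2474.98 − 38.4) / 38.4 = 22.2 × 63.4525 ≈ 1408.645 mm = 140.865 cm.

140.86 cm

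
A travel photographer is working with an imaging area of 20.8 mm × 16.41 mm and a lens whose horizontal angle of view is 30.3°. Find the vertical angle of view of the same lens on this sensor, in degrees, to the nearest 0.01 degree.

From the horizontal AOV: f = 20.8 / (2·tan(15.15°)) = 20.8 / 0.54151 ≈ 38.4108 mm.
Vertical AOV = 2·arctan(16.41 / (2 × 38.4108)) = 2·arctan(0.21361) ≈ 24.1157°.

24.12°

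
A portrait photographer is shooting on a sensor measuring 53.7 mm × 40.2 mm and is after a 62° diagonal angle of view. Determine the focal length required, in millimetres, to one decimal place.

Sensor diagonal = √(53.7² + 40.2²) = √4499.7300 ≈ 67.0800 mm.
From α = 2·arctan(d/2f) we get f = d / (2·tan(α/2)).
With d = 67.0800 mm and α/2 = 31°, tan(α/2) ≈ 0.60086, so f ≈ 67.0800 / 1.20172 ≈ 55.8200 mm.

55.8 mm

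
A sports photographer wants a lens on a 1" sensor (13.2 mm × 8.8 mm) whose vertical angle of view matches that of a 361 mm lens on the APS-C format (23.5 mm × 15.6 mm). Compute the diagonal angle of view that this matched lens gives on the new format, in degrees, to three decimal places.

Equal vertical AOV ⇒ f₂ = f₁ · 8.8/15.6 = 361 × 0.56410 ≈ 203.6410 mm.
Sensor diagonal = √(13.2² + 8.8²) = √251.6800 ≈ 15.8644 mm.
Diagonal AOV on the new format = 2·arctan(15.8644 / (2 × 203.6410)) = 2·arctan(0.03895) ≈ 4.4613°.

4.461°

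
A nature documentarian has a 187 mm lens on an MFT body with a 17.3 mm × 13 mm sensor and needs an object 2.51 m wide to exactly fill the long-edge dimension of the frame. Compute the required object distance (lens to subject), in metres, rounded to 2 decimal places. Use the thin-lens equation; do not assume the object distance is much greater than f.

27.32 m

W: 2.51 m = 2510 mm.
Magnification m = w/W = dᵢ/dₒ; combined with 1/f = 1/dₒ + 1/dᵢ this gives dₒ = f·(1 + W/w).
dₒ = 187 mm × (1 + 2510/17.3) = 187 × 146.0867 ≈ 27318.214 mm = 27.3182 m.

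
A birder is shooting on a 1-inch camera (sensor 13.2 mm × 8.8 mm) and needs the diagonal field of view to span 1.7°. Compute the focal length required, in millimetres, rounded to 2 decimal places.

534.65 mm

Sensor diagonal = √(13.2² + 8.8²) = √251.6800 ≈ 15.8644 mm.
From α = 2·arctan(d/2f) we get f = d / (2·tan(α/2)).
With d = 15.8644 mm and α/2 = 0.85°, tan(α/2) ≈ 0.01484, so f ≈ 15.8644 / 0.02967 ≈ 534.6459 mm.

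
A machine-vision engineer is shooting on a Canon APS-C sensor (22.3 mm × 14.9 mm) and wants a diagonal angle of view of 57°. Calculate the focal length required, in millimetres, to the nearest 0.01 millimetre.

Sensor diagonal = √(22.3² + 14.9²) = √719.3000 ≈ 26.8198 mm.
From α = 2·arctan(d/2f) we get f = d / (2·tan(α/2)).
With d = 26.8198 mm and α/2 = 28.5°, tan(α/2) ≈ 0.54296, so f ≈ 26.8198 / 1.08591 ≈ 24.6979 mm.

24.70 mm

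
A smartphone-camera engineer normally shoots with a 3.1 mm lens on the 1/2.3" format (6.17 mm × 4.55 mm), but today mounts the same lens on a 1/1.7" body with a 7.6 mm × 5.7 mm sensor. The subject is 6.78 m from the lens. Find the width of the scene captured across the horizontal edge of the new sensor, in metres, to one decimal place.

The focal length stays 3.1 mm; the relevant sensor dimension is now w = 7.6 mm. Object distance dₒ = 6.78 m = 6780 mm.
Thin-lens field width W = w·(dₒ − f)/f = 7.6 × (6780 − 3.1)/3.1 ≈ 16614.335 mm = 16.6143 m.

16.6 m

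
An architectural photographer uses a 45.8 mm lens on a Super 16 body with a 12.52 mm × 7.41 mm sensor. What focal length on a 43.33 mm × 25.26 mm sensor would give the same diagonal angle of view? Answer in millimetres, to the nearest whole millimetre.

158 mm

Sensor diagonal = √(12.52² + 7.41²) = √211.6585 ≈ 14.5485 mm.
Sensor diagonal = √(43.33² + 25.26²) = √2515.5565 ≈ 50.1553 mm.
Equal angle of view means equal diagonal/f ratio, so f₂ = f₁ · (diagonal₂/diagonal₁) = 45.8 × 50.1553/14.5485.
f₂ = 45.8 × 3.44746 ≈ 157.894 mm.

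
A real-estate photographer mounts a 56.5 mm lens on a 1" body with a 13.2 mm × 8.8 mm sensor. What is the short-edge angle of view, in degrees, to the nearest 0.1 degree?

Angle of view α = 2·arctan(h/2f) with h = 8.8 mm and f = 56.5 mm.
h/2f = 0.07788; arctan(0.07788) ≈ 4.4530°, so α ≈ 8.9060°.

8.9°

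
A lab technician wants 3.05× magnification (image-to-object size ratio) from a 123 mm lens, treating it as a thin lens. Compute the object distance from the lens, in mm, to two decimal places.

With m = dᵢ/dₒ and 1/f = 1/dₒ + 1/dᵢ, substituting dᵢ = m·dₒ gives 1/f = (1 + 1/m)/dₒ, hence dₒ = f·(1 + 1/m).
dₒ = 123 × (1 + 1/3.05) = 123 × 1.32787 ≈ 163.328 mm.

163.33 mm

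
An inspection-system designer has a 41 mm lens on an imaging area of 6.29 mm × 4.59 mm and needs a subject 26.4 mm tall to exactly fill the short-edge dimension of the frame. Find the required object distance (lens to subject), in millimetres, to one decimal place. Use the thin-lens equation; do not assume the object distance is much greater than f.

276.8 mm

Magnification m = h/W = dᵢ/dₒ; combined with 1/f = 1/dₒ + 1/dᵢ this gives dₒ = f·(1 + W/h).
dₒ = 41 mm × (1 + 26.4/4.59) = 41 × 6.7516 ≈ 276.817 mm.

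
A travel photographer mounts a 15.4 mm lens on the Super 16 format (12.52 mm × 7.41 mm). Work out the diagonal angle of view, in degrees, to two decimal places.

Sensor diagonal = √(12.52² + 7.41²) = √211.6585 ≈ 14.5485 mm.
Angle of view α = 2·arctan(d/2f) with d = 14.5485 mm and f = 15.4 mm.
d/2f = 0.47235; arctan(0.47235) ≈ 25.2839°, so α ≈ 50.5677°.

50.57°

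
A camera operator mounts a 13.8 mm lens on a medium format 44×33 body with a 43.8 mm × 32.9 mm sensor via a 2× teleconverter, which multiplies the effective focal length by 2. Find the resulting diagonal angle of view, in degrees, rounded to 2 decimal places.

Effective focal length f = 13.8 × 2 = 27.6 mm.
Sensor diagonal = √(43.8² + 32.9²) = √3000.8500 ≈ 54.7800 mm.
α = 2·arctan(54.780 / (2 × 27.6)) = 2·arctan(0.99239) ≈ 89.5624°.

89.56°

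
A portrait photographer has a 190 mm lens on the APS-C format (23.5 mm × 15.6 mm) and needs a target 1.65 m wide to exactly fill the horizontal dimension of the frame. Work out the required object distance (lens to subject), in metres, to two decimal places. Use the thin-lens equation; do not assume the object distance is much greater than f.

W: 1.65 m = 1650 mm.
Magnification m = w/W = dᵢ/dₒ; combined with 1/f = 1/dₒ + 1/dᵢ this gives dₒ = f·(1 + W/w).
dₒ = 190 mm × (1 + 1650/23.5) = 190 × 71.2128 ≈ 13530.426 mm = 13.5304 m.

13.53 m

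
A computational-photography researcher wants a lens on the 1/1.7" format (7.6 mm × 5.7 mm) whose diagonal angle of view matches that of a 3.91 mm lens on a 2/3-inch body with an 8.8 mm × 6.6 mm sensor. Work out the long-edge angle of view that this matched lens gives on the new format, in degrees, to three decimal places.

Sensor diagonal = √(8.8² + 6.6²) = √121.0000 ≈ 11.0000 mm.
Sensor diagonal = √(7.6² + 5.7²) = √90.2500 ≈ 9.5000 mm.
Equal diagonal AOV ⇒ f₂ = f₁ · 9.5000/11.0000 = 3.91 × 0.86364 ≈ 3.3768 mm.
Long-edge AOV on the new format = 2·arctan(7.6 / (2 × 3.3768)) = 2·arctan(1.12532) ≈ 96.7491°.

96.749°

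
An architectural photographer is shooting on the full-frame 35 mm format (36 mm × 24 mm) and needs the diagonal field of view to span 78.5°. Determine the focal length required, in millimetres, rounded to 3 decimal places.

26.478 mm

Sensor diagonal = √(36² + 24²) = √1872.0000 ≈ 43.2666 mm.
From α = 2·arctan(d/2f) we get f = d / (2·tan(α/2)).
With d = 43.2666 mm and α/2 = 39.25°, tan(α/2) ≈ 0.81703, so f ≈ 43.2666 / 1.63407 ≈ 26.4778 mm.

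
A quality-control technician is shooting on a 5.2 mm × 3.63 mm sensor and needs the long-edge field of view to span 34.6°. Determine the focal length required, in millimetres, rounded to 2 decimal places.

From α = 2·arctan(w/2f) we get f = w / (2·tan(α/2)).
With w = 5.2 mm and α/2 = 17.3°, tan(α/2) ≈ 0.31147, so f ≈ 5.2 / 0.62293 ≈ 8.3476 mm.

8.35 mm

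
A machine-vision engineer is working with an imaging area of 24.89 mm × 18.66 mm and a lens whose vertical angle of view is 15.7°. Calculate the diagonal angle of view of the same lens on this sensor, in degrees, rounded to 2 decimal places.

25.89°

From the vertical AOV: f = 18.66 / (2·tan(7.85°)) = 18.66 / 0.27574 ≈ 67.6714 mm.
Sensor diagonal = √(24.89² + 18.66²) = √967.7077 ≈ 31.1080 mm.
Diagonal AOV = 2·arctan(31.1080 / (2 × 67.6714)) = 2·arctan(0.22985) ≈ 25.8888°.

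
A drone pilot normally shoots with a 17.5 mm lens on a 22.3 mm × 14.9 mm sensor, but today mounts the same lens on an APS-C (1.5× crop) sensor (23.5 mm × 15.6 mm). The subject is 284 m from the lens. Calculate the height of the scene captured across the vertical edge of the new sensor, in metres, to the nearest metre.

253 m

The focal length stays 17.5 mm; the relevant sensor dimension is now h = 15.6 mm. Object distance dₒ = 284 m = 284000 mm.
Thin-lens field height W = h·(dₒ − f)/f = 15.6 × (284000 − 17.5)/17.5 ≈ 253150.114 mm = 253.15 m.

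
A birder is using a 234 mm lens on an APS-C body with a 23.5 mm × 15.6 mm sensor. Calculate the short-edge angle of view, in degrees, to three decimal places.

Angle of view α = 2·arctan(h/2f) with h = 15.6 mm and f = 234 mm.
h/2f = 0.03333; arctan(0.03333) ≈ 1.9092°, so α ≈ 3.8183°.

3.818°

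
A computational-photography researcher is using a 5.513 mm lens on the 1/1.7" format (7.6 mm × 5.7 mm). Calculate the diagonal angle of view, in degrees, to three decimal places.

81.496°

Sensor diagonal = √(7.6² + 5.7²) = √90.2500 ≈ 9.5000 mm.
Angle of view α = 2·arctan(d/2f) with d = 9.5000 mm and f = 5.513 mm.
d/2f = 0.86160; arctan(0.86160) ≈ 40.7482°, so α ≈ 81.4964°.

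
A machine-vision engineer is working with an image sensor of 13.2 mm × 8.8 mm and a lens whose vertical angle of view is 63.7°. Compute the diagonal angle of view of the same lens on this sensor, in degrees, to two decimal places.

From the vertical AOV: f = 8.8 / (2·tan(31.85°)) = 8.8 / 1.24247 ≈ 7.0827 mm.
Sensor diagonal = √(13.2² + 8.8²) = √251.6800 ≈ 15.8644 mm.
Diagonal AOV = 2·arctan(15.8644 / (2 × 7.0827)) = 2·arctan(1.11995) ≈ 96.4767°.

96.48°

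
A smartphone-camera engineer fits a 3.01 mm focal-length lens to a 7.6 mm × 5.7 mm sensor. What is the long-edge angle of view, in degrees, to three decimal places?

103.234°

Angle of view α = 2·arctan(w/2f) with w = 7.6 mm and f = 3.01 mm.
w/2f = 1.26246; arctan(1.26246) ≈ 51.6171°, so α ≈ 103.2341°.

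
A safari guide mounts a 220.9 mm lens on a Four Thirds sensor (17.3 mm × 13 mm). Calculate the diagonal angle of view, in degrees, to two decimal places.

Sensor diagonal = √(17.3² + 13²) = √468.2900 ≈ 21.6400 mm.
Angle of view α = 2·arctan(d/2f) with d = 21.6400 mm and f = 220.9 mm.
d/2f = 0.04898; arctan(0.04898) ≈ 2.8042°, so α ≈ 5.6084°.

5.61°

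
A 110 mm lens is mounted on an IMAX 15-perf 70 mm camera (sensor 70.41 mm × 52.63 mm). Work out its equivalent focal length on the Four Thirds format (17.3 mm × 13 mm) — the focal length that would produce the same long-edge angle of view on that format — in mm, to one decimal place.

27.0 mm

Equal angle of view means equal width/f ratio, so f₂ = f₁ · (width₂/width₁) = 110 × 17.3/70.41.
f₂ = 110 × 0.24570 ≈ 27.027 mm.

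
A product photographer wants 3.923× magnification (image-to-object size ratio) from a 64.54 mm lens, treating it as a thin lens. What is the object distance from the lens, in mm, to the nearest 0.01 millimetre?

80.99 mm

With m = dᵢ/dₒ and 1/f = 1/dₒ + 1/dᵢ, substituting dᵢ = m·dₒ gives 1/f = (1 + 1/m)/dₒ, hence dₒ = f·(1 + 1/m).
dₒ = 64.54 × (1 + 1/3.923) = 64.54 × 1.25491 ≈ 80.992 mm.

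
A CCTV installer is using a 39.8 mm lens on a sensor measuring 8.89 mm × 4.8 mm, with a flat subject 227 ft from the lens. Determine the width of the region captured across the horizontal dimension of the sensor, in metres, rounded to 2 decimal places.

dₒ: 227 ft × 304.8 mm/ft = 69189.60 mm.
Similar triangles through the lens centre give W/dₒ = w/dᵢ; with 1/f = 1/dₒ + 1/dᵢ this gives W = w·(dₒ − f)/f.
W = 8.89 mm × (69189.6 − 39.8) / 39.8 = 8.89 × 1737.4321 ≈ 15445.771 mm = 15.4458 m.

15.45 m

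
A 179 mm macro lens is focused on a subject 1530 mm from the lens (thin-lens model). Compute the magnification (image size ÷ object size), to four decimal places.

0.1325×

Thin lens: 1/f = 1/dₒ + 1/dᵢ → 1/dᵢ = 1/179 − 1/1530 = 0.0049330 mm⁻¹, so dᵢ ≈ 202.7165 mm.
Magnification m = dᵢ/dₒ = 202.7165/1530 ≈ 0.13249.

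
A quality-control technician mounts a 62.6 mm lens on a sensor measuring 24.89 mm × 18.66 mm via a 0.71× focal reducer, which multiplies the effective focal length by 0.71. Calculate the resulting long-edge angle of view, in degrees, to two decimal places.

31.28°

Effective focal length f = 62.6 × 0.71 = 44.446 mm.
α = 2·arctan(24.89 / (2 × 44.446)) = 2·arctan(0.28000) ≈ 31.2848°.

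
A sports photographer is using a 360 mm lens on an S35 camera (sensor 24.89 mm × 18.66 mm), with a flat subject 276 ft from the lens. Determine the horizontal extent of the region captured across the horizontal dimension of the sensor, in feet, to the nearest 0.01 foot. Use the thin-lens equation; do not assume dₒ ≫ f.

dₒ: 276 ft × 304.8 mm/ft = 84124.80 mm.
Similar triangles through the lens centre give W/dₒ = w/dᵢ; with 1/f = 1/dₒ + 1/dᵢ this gives W = w·(dₒ − f)/f.
W = 24.89 mm × (84124.8 − 360) / 360 = 24.89 × 232.6800 ≈ 5791.405 mm = 5791.405/304.8 ft = 19.0007 ft.

19.00 ft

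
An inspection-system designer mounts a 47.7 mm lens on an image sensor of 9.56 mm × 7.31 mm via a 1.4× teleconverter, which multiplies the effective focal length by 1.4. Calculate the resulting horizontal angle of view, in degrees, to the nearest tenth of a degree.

Effective focal length f = 47.7 × 1.4 = 66.78 mm.
α = 2·arctan(9.56 / (2 × 66.78)) = 2·arctan(0.07158) ≈ 8.1883°.

8.2°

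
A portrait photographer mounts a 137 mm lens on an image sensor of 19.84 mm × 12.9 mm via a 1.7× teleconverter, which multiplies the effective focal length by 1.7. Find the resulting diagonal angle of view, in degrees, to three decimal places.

Effective focal length f = 137 × 1.7 = 232.9 mm.
Sensor diagonal = √(19.84² + 12.9²) = √560.0356 ≈ 23.6651 mm.
α = 2·arctan(23.665 / (2 × 232.9)) = 2·arctan(0.05081) ≈ 5.8168°.

5.817°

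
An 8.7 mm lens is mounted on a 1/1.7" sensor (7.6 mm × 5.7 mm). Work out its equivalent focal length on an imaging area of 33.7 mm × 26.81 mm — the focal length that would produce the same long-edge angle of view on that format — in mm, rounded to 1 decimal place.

38.6 mm

Equal angle of view means equal width/f ratio, so f₂ = f₁ · (width₂/width₁) = 8.7 × 33.7/7.6.
f₂ = 8.7 × 4.43421 ≈ 38.578 mm.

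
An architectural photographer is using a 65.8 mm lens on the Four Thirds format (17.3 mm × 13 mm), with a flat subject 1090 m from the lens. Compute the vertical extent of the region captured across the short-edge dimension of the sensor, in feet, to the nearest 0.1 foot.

706.5 ft

dₒ: 1090 m = 1.09e+06 mm.
Similar triangles through the lens centre give W/dₒ = h/dᵢ; with 1/f = 1/dₒ + 1/dᵢ this gives W = h·(dₒ − f)/f.
W = 13 mm × (1.09e+06 − 65.8) / 65.8 = 13 × 16564.3495 ≈ 215336.544 mm = 215336.544/304.8 ft = 706.485 ft.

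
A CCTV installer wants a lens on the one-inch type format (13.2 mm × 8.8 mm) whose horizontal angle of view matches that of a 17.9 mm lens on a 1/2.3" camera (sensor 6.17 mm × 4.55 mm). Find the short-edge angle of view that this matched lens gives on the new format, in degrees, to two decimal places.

Equal horizontal AOV ⇒ f₂ = f₁ · 13.2/6.17 = 17.9 × 2.13938 ≈ 38.2950 mm.
Short-edge AOV on the new format = 2·arctan(8.8 / (2 × 38.2950)) = 2·arctan(0.11490) ≈ 13.1088°.

13.11°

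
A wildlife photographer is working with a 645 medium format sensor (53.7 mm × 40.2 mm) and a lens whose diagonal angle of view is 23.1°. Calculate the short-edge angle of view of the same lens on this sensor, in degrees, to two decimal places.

Sensor diagonal = √(53.7² + 40.2²) = √4499.7300 ≈ 67.0800 mm.
From the diagonal AOV: f = 67.0800 / (2·tan(11.55°)) = 67.0800 / 0.40872 ≈ 164.1212 mm.
Short-edge AOV = 2·arctan(40.2 / (2 × 164.1212)) = 2·arctan(0.12247) ≈ 13.9645°.

13.96°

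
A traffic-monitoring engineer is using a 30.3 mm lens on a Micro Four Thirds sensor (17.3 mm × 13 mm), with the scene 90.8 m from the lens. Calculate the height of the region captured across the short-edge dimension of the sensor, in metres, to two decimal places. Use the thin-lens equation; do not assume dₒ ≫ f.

dₒ: 90.8 m = 90800 mm.
Similar triangles through the lens centre give W/dₒ = h/dᵢ; with 1/f = 1/dₒ + 1/dᵢ this gives W = h·(dₒ − f)/f.
W = 13 mm × (90800 − 30.3) / 30.3 = 13 × 2995.6997 ≈ 38944.096 mm = 38.9441 m.

38.94 m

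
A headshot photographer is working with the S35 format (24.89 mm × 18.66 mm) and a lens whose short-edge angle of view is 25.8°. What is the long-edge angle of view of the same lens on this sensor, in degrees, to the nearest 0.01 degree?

From the short-edge AOV: f = 18.66 / (2·tan(12.9°)) = 18.66 / 0.45806 ≈ 40.7369 mm.
Long-edge AOV = 2·arctan(24.89 / (2 × 40.7369)) = 2·arctan(0.30550) ≈ 33.9755°.

33.98°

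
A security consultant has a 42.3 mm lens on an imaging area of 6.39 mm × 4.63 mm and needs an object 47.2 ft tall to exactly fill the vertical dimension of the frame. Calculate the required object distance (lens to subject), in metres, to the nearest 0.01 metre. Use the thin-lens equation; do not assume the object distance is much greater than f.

W: 47.2 ft × 304.8 mm/ft = 14386.56 mm.
Magnification m = h/W = dᵢ/dₒ; combined with 1/f = 1/dₒ + 1/dᵢ this gives dₒ = f·(1 + W/h).
dₒ = 42.3 mm × (1 + 14386.6/4.63) = 42.3 × 3108.2483 ≈ 131478.902 mm = 131.479 m.

131.48 m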